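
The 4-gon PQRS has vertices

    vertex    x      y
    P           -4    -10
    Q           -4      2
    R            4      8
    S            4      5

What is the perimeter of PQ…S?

|PQ| = √((0)² + (12)²) = √144 = 12
|QR| = √((8)² + (6)²) = √100 = 10
|RS| = √((0)² + (-3)²) = √9 = 3
|SP| = √((-8)² + (-15)²) = √289 = 17
Perimeter = 12 + 10 + 3 + 17 = 42.

42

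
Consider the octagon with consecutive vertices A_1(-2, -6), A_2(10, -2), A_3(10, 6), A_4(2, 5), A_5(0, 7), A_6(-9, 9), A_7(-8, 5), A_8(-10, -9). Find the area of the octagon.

A_1→A_2: (-2)(-2) − (10)(-6) = 64
A_2→A_3: (10)(6) − (10)(-2) = 80
A_3→A_4: (10)(5) − (2)(6) = 38
A_4→A_5: (2)(7) − (0)(5) = 14
A_5→A_6: (0)(9) − (-9)(7) = 63
A_6→A_7: (-9)(5) − (-8)(9) = 27
A_7→A_8: (-8)(-9) − (-10)(5) = 122
A_8→A_1: (-10)(-6) − (-2)(-9) = 42
Σ = 450
Area = |Σ|/2 = 225.

225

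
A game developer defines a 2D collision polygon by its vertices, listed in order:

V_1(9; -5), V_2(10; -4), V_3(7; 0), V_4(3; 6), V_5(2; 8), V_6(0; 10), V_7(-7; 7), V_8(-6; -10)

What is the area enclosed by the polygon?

Apply the shoelace (surveyor's) formula: 2A = Σ (x_i·y_{i+1} − x_{i+1}·y_i), indices taken mod 8.
Cross-terms: 14, 28, 42, 12, 20, 70, 112, 120  ⇒  Σ = 418
Area = |Σ|/2 = 209.

209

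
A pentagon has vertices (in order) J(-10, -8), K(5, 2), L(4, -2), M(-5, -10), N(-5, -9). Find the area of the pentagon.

Apply the shoelace formula: 2A = Σ (x_i·y_{i+1} − x_{i+1}·y_i), indices taken mod 5.
Σ = (20) + (-18) + (-50) + (-5) + (-50) = -103
Area = |Σ|/2 = 51.5.

51.5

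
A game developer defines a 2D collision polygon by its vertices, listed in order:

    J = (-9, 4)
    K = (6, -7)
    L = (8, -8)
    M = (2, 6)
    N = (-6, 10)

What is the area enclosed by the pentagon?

Apply the shoelace formula: 2A = Σ (x_i·y_{i+1} − x_{i+1}·y_i), indices taken mod 5.
J→K: (-9)(-7) − (6)(4) = 39
K→L: (6)(-8) − (8)(-7) = 8
L→M: (8)(6) − (2)(-8) = 64
M→N: (2)(10) − (-6)(6) = 56
N→J: (-6)(4) − (-9)(10) = 66
Σ = 233
Area = |Σ|/2 = 116.5.

116.5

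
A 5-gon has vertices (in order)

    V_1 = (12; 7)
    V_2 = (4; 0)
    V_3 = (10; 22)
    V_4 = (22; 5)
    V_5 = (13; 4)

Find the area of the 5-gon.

154

Apply the shoelace (surveyor's) formula: 2A = Σ (x_i·y_{i+1} − x_{i+1}·y_i), indices taken mod 5.
Σ = (-28) + (88) + (-434) + (23) + (43) = -308
Area = |Σ|/2 = 154.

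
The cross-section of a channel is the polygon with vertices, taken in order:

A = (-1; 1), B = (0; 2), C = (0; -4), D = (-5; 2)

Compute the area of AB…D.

Apply Gauss's area formula: 2A = Σ (x_i·y_{i+1} − x_{i+1}·y_i), indices taken mod 4.
Cross-terms: -2, 0, -20, -3  ⇒  Σ = -25
Area = |Σ|/2 = 12.5.

12.5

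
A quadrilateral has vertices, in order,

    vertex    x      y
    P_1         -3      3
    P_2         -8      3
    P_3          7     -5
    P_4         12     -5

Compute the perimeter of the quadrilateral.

44

|P_1P_2| = √((-5)² + (0)²) = √25 = 5
|P_2P_3| = √((15)² + (-8)²) = √289 = 17
|P_3P_4| = √((5)² + (0)²) = √25 = 5
|P_4P_1| = √((-15)² + (8)²) = √289 = 17
Perimeter = 5 + 17 + 5 + 17 = 44.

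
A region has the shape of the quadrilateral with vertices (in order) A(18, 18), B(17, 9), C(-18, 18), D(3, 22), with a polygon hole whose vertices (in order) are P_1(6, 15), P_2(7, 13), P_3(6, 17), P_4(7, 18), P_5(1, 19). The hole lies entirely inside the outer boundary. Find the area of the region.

Outer boundary:
A→B: (18)(9) − (17)(18) = -144
B→C: (17)(18) − (-18)(9) = 468
C→D: (-18)(22) − (3)(18) = -450
D→A: (3)(18) − (18)(22) = -342
Σ = -468
Area = |Σ|/2 = 234.
Hole:
Apply the shoelace (surveyor's) formula: 2A = Σ (x_i·y_{i+1} − x_{i+1}·y_i), indices taken mod 5.
Σ = (-27) + (41) + (-11) + (115) + (-99) = 19
Area = |Σ|/2 = 9.5.
Net area = 234 − 9.5 = 224.5.

224.5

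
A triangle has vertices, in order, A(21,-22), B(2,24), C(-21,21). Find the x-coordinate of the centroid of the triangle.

Apply the surveyor's formula. First the cross-terms c_i = x_i·y_{i+1} − x_{i+1}·y_i:
  548, 546, 21  ⇒  2A = 1115, A = 557.5.
Then Σ (x_i + x_{i+1})·c_i = 2230, so x̄ = 2230 / (6·557.5) = 2/3.

2/3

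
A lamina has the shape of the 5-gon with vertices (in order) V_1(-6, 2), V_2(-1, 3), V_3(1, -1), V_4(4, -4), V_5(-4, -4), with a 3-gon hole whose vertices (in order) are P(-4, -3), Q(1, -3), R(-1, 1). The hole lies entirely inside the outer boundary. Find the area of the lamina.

31

Outer boundary:
Σ = (-16) + (-2) + (0) + (-32) + (-32) = -82
Area = |Σ|/2 = 41.
Hole:
Σ = (15) + (-2) + (7) = 20
Area = |Σ|/2 = 10.
Net area = 41 − 10 = 31.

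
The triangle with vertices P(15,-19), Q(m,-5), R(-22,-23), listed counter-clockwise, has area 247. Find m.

21

The doubled signed area Σ (x_i y_{i+1} − x_{i+1} y_i) is linear in m.
With m=0 it equals 578; the coefficient of m is -4 (from the two edges through Q).
So -4·m + 578 = 2·247 = 494 ⇒ m = 21.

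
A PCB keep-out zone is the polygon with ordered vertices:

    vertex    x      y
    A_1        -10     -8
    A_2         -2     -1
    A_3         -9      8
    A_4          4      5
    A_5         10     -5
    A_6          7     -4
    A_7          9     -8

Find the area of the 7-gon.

Σ = (-6) + (-25) + (-77) + (-70) + (-5) + (-20) + (-152) = -355
Area = |Σ|/2 = 177.5.

177.5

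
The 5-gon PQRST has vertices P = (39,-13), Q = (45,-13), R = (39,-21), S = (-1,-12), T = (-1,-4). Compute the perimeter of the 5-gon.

106

|PQ| = √((6)² + (0)²) = √36 = 6
|QR| = √((-6)² + (-8)²) = √100 = 10
|RS| = √((-40)² + (9)²) = √1681 = 41
|ST| = √((0)² + (8)²) = √64 = 8
|TP| = √((40)² + (-9)²) = √1681 = 41
Perimeter = 6 + 10 + 41 + 8 + 41 = 106.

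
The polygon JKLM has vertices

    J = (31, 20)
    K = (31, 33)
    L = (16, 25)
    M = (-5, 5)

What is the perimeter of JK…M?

|JK| = √((0)² + (13)²) = √169 = 13
|KL| = √((-15)² + (-8)²) = √289 = 17
|LM| = √((-21)² + (-20)²) = √841 = 29
|MJ| = √((36)² + (15)²) = √1521 = 39
Perimeter = 13 + 17 + 29 + 39 = 98.

98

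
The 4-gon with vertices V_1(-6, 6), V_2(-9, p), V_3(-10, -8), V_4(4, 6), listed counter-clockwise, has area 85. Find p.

3

Write out the shoelace sum; only the two edges meeting at V_2 involve p:
2·Area = [((-6)·p − (-9)·6) + ((-9)·(-8) − (-10)·p)] + 32
       = 4·p + 158 = 170
⇒ p = 3.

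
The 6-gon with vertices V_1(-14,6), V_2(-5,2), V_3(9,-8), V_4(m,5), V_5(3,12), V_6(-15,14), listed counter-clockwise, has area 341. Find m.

The doubled signed area Σ (x_i y_{i+1} − x_{i+1} y_i) is linear in m.
With m=0 it equals 382; the coefficient of m is 20 (from the two edges through V_4).
So 20·m + 382 = 2·341 = 682 ⇒ m = 15.

15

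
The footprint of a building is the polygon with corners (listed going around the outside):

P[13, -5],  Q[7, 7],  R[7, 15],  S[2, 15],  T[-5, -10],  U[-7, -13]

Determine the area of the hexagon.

255.5

Apply Gauss's area formula: 2A = Σ (x_i·y_{i+1} − x_{i+1}·y_i), indices taken mod 6.
Σ = (126) + (56) + (75) + (55) + (-5) + (204) = 511
Area = |Σ|/2 = 255.5.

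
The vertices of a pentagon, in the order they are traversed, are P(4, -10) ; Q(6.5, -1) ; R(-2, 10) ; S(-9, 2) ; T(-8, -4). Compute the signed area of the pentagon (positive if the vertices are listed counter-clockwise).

179

P→Q: (4)(-1) − (6.5)(-10) = 61
Q→R: (6.5)(10) − (-2)(-1) = 63
R→S: (-2)(2) − (-9)(10) = 86
S→T: (-9)(-4) − (-8)(2) = 52
T→P: (-8)(-10) − (4)(-4) = 96
Σ = 358
Signed area = Σ/2 = 179 (positive ⇒ counter-clockwise traversal).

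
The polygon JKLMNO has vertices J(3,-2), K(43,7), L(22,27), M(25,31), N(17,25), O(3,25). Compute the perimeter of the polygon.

126

|JK| = √((40)² + (9)²) = √1681 = 41
|KL| = √((-21)² + (20)²) = √841 = 29
|LM| = √((3)² + (4)²) = √25 = 5
|MN| = √((-8)² + (-6)²) = √100 = 10
|NO| = √((-14)² + (0)²) = √196 = 14
|OJ| = √((0)² + (-27)²) = √729 = 27
Perimeter = 41 + 29 + 5 + 10 + 14 + 27 = 126.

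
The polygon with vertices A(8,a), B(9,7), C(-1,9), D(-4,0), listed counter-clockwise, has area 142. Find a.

Write out the shoelace sum; only the two edges meeting at A involve a:
2·Area = [((-4)·a − 8·0) + (8·7 − 9·a)] + 124
       = -13·a + 180 = 284
⇒ a = -8.

-8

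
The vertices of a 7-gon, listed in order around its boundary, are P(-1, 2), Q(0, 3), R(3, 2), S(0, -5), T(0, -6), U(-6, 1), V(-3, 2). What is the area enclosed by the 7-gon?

38

Apply the surveyor's formula: 2A = Σ (x_i·y_{i+1} − x_{i+1}·y_i), indices taken mod 7.
Σ = (-3) + (-9) + (-15) + (0) + (-36) + (-9) + (-4) = -76
Area = |Σ|/2 = 38.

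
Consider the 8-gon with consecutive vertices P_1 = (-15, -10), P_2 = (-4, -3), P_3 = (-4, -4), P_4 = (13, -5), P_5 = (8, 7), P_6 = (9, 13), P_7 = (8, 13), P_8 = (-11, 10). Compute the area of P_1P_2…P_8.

Apply the surveyor's formula: 2A = Σ (x_i·y_{i+1} − x_{i+1}·y_i), indices taken mod 8.
Cross-terms: 5, 4, 72, 131, 41, 13, 223, 260  ⇒  Σ = 749
Area = |Σ|/2 = 374.5.

374.5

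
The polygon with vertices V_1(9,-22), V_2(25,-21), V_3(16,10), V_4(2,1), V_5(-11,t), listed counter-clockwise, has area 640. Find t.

Write out the shoelace sum; only the two edges meeting at V_5 involve t:
2·Area = [(2·t − (-11)·1) + ((-11)·(-22) − 9·t)] + 943
       = -7·t + 1196 = 1280
⇒ t = -12.

-12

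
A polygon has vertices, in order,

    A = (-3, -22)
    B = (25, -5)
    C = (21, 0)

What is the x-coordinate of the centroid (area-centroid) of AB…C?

Apply the shoelace (surveyor's) formula. First the cross-terms c_i = x_i·y_{i+1} − x_{i+1}·y_i:
  565, 105, -462  ⇒  2A = 208, A = 104.
Then Σ (x_i + x_{i+1})·c_i = 8944, so x̄ = 8944 / (6·104) = 43/3.

43/3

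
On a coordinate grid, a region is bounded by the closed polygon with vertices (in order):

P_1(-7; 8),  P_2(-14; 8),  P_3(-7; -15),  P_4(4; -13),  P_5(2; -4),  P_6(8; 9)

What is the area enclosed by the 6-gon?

330

Apply Gauss's area formula: 2A = Σ (x_i·y_{i+1} − x_{i+1}·y_i), indices taken mod 6.
Σ = (56) + (266) + (151) + (10) + (50) + (127) = 660
Area = |Σ|/2 = 330.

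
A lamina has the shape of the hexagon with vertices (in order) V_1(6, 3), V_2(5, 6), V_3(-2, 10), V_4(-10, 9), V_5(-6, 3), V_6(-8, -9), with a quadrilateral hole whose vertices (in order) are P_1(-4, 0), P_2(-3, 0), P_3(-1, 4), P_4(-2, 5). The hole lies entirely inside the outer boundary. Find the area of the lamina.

143

Outer boundary:
V_1→V_2: (6)(6) − (5)(3) = 21
V_2→V_3: (5)(10) − (-2)(6) = 62
V_3→V_4: (-2)(9) − (-10)(10) = 82
V_4→V_5: (-10)(3) − (-6)(9) = 24
V_5→V_6: (-6)(-9) − (-8)(3) = 78
V_6→V_1: (-8)(3) − (6)(-9) = 30
Σ = 297
Area = |Σ|/2 = 148.5.
Hole:
P_1→P_2: (-4)(0) − (-3)(0) = 0
P_2→P_3: (-3)(4) − (-1)(0) = -12
P_3→P_4: (-1)(5) − (-2)(4) = 3
P_4→P_1: (-2)(0) − (-4)(5) = 20
Σ = 11
Area = |Σ|/2 = 5.5.
Net area = 148.5 − 5.5 = 143.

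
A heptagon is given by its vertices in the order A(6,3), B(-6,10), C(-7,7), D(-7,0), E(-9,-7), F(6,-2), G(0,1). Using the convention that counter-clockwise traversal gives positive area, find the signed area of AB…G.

Apply the surveyor's formula: 2A = Σ (x_i·y_{i+1} − x_{i+1}·y_i), indices taken mod 7.
Σ = (78) + (28) + (49) + (49) + (60) + (6) + (-6) = 264
Signed area = Σ/2 = 132 (positive ⇒ counter-clockwise traversal).

132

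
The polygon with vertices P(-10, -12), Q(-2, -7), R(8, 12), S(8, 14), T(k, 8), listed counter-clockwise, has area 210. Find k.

-7

The doubled signed area Σ (x_i y_{i+1} − x_{i+1} y_i) is linear in k.
With k=0 it equals 238; the coefficient of k is -26 (from the two edges through T).
So -26·k + 238 = 2·210 = 420 ⇒ k = -7.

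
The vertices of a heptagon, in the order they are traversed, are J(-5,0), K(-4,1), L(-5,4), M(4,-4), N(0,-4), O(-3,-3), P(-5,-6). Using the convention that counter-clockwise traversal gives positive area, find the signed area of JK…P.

J→K: (-5)(1) − (-4)(0) = -5
K→L: (-4)(4) − (-5)(1) = -11
L→M: (-5)(-4) − (4)(4) = 4
M→N: (4)(-4) − (0)(-4) = -16
N→O: (0)(-3) − (-3)(-4) = -12
O→P: (-3)(-6) − (-5)(-3) = 3
P→J: (-5)(0) − (-5)(-6) = -30
Σ = -67
Signed area = Σ/2 = -33.5 (negative ⇒ clockwise traversal).

-33.5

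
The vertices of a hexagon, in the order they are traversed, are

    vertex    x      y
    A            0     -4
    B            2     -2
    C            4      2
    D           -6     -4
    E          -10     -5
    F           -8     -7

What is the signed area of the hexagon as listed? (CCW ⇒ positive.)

34

Apply the shoelace (surveyor's) formula: 2A = Σ (x_i·y_{i+1} − x_{i+1}·y_i), indices taken mod 6.
Σ = (8) + (12) + (-4) + (-10) + (30) + (32) = 68
Signed area = Σ/2 = 34 (positive ⇒ counter-clockwise traversal).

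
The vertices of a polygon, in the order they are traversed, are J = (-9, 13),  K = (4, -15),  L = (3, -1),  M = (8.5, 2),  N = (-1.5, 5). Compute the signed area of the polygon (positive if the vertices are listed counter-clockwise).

Σ = (83) + (41) + (14.5) + (45.5) + (25.5) = 209.5
Signed area = Σ/2 = 104.75 (positive ⇒ counter-clockwise traversal).

104.75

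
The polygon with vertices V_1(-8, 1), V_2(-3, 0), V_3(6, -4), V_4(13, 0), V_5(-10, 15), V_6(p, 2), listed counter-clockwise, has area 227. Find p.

-14

Write out the shoelace sum; only the two edges meeting at V_6 involve p:
2·Area = [((-10)·2 − p·15) + (p·1 − (-8)·2)] + 262
       = -14·p + 258 = 454
⇒ p = -14.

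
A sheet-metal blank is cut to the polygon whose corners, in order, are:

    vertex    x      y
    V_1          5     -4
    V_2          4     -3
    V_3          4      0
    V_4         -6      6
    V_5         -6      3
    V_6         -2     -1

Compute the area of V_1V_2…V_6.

40

Cross-terms: 1, 12, 24, 18, 12, 13  ⇒  Σ = 80
Area = |Σ|/2 = 40.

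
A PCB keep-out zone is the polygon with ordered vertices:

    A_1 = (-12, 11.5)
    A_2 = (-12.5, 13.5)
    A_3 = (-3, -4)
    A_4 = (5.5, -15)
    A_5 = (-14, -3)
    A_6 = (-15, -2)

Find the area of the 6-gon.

150.375

Cross-terms: -18.25, 90.5, 67, -226.5, -17, -196.5  ⇒  Σ = -300.75
Area = |Σ|/2 = 150.375.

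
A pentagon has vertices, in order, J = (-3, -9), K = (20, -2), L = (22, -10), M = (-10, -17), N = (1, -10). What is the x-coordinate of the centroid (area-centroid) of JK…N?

Apply the surveyor's formula. First the cross-terms c_i = x_i·y_{i+1} − x_{i+1}·y_i:
  186, -156, -474, 117, -39  ⇒  2A = -366, A = -183.
Then Σ (x_i + x_{i+1})·c_i = -10053, so x̄ = -10053 / (6·(-183)) = 1117/122.

1117/122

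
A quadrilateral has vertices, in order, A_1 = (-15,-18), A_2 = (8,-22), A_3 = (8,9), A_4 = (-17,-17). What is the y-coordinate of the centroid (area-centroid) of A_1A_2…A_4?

Apply Gauss's area formula. First the cross-terms c_i = x_i·y_{i+1} − x_{i+1}·y_i:
  474, 248, 17, 51  ⇒  2A = 790, A = 395.
Then Σ (y_i + y_{i+1})·c_i = -24105, so ȳ = -24105 / (6·395) = -1607/158.

-1607/158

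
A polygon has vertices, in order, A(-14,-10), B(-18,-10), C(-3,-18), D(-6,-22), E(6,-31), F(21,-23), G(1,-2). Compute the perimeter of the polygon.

104

|AB| = √((-4)² + (0)²) = √16 = 4
|BC| = √((15)² + (-8)²) = √289 = 17
|CD| = √((-3)² + (-4)²) = √25 = 5
|DE| = √((12)² + (-9)²) = √225 = 15
|EF| = √((15)² + (8)²) = √289 = 17
|FG| = √((-20)² + (21)²) = √841 = 29
|GA| = √((-15)² + (-8)²) = √289 = 17
Perimeter = 4 + 17 + 5 + 15 + 17 + 29 + 17 = 104.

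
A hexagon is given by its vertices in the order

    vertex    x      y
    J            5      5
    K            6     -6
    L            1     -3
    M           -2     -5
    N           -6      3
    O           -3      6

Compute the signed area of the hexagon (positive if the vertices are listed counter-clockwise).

Cross-terms: -60, -12, -11, -36, -27, -45  ⇒  Σ = -191
Signed area = Σ/2 = -95.5 (negative ⇒ clockwise traversal).

-95.5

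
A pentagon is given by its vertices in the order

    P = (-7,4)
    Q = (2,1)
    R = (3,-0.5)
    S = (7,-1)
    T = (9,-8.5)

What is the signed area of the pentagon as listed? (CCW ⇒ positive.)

Apply the shoelace (surveyor's) formula: 2A = Σ (x_i·y_{i+1} − x_{i+1}·y_i), indices taken mod 5.
Cross-terms: -15, -4, 0.5, -50.5, -23.5  ⇒  Σ = -92.5
Signed area = Σ/2 = -46.25 (negative ⇒ clockwise traversal).

-46.25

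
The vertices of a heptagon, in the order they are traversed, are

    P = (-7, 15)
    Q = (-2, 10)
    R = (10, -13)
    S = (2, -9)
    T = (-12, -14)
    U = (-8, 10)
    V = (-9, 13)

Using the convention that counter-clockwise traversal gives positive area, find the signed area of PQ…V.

-302

Σ = (-40) + (-74) + (-64) + (-136) + (-232) + (-14) + (-44) = -604
Signed area = Σ/2 = -302 (negative ⇒ clockwise traversal).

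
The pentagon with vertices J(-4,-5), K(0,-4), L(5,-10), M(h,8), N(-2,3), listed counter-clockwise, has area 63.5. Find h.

1

Write out the shoelace sum; only the two edges meeting at M involve h:
2·Area = [(5·8 − h·(-10)) + (h·3 − (-2)·8)] + 58
       = 13·h + 114 = 127
⇒ h = 1.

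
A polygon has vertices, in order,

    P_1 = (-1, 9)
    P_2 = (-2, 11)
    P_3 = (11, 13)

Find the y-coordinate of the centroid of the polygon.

Apply the shoelace (surveyor's) formula. First the cross-terms c_i = x_i·y_{i+1} − x_{i+1}·y_i:
  7, -147, 112  ⇒  2A = -28, A = -14.
Then Σ (y_i + y_{i+1})·c_i = -924, so ȳ = -924 / (6·(-14)) = 11.

11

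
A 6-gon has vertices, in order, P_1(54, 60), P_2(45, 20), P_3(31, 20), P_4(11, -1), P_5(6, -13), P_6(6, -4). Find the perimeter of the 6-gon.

186

|P_1P_2| = √((-9)² + (-40)²) = √1681 = 41
|P_2P_3| = √((-14)² + (0)²) = √196 = 14
|P_3P_4| = √((-20)² + (-21)²) = √841 = 29
|P_4P_5| = √((-5)² + (-12)²) = √169 = 13
|P_5P_6| = √((0)² + (9)²) = √81 = 9
|P_6P_1| = √((48)² + (64)²) = √6400 = 80
Perimeter = 41 + 14 + 29 + 13 + 9 + 80 = 186.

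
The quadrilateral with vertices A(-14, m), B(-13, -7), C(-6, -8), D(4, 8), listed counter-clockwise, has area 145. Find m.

Write out the shoelace sum; only the two edges meeting at A involve m:
2·Area = [(4·m − (-14)·8) + ((-14)·(-7) − (-13)·m)] + 46
       = 17·m + 256 = 290
⇒ m = 2.

2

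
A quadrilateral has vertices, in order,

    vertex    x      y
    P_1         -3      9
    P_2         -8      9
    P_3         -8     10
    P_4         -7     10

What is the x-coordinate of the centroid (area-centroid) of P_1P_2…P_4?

-113/18

Apply the shoelace (surveyor's) formula. First the cross-terms c_i = x_i·y_{i+1} − x_{i+1}·y_i:
  45, -8, -10, -33  ⇒  2A = -6, A = -3.
Then Σ (x_i + x_{i+1})·c_i = 113, so x̄ = 113 / (6·(-3)) = -113/18.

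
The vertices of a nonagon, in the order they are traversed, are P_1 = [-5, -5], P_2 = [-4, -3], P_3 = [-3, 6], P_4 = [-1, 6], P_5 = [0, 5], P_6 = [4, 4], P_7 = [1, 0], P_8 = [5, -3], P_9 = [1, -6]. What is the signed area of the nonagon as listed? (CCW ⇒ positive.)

-72

Σ = (-5) + (-33) + (-12) + (-5) + (-20) + (-4) + (-3) + (-27) + (-35) = -144
Signed area = Σ/2 = -72 (negative ⇒ clockwise traversal).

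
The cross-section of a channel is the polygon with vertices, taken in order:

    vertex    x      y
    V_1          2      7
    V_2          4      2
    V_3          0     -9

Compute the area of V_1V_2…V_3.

21

Apply the surveyor's formula: 2A = Σ (x_i·y_{i+1} − x_{i+1}·y_i), indices taken mod 3.
V_1→V_2: (2)(2) − (4)(7) = -24
V_2→V_3: (4)(-9) − (0)(2) = -36
V_3→V_1: (0)(7) − (2)(-9) = 18
Σ = -42
Area = |Σ|/2 = 21.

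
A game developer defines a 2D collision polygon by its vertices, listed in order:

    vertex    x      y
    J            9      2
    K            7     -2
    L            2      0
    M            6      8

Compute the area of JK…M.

Cross-terms: -32, 4, 16, -60  ⇒  Σ = -72
Area = |Σ|/2 = 36.

36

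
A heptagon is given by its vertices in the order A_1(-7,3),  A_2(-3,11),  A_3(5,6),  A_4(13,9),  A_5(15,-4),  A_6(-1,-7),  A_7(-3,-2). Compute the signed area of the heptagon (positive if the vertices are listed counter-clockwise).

Apply the shoelace (surveyor's) formula: 2A = Σ (x_i·y_{i+1} − x_{i+1}·y_i), indices taken mod 7.
Σ = (-68) + (-73) + (-33) + (-187) + (-109) + (-19) + (-23) = -512
Signed area = Σ/2 = -256 (negative ⇒ clockwise traversal).

-256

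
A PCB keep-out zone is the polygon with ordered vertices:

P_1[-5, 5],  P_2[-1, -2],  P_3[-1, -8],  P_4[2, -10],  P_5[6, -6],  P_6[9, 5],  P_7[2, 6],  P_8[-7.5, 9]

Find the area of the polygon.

146.75

Σ = (15) + (6) + (26) + (48) + (84) + (44) + (63) + (7.5) = 293.5
Area = |Σ|/2 = 146.75.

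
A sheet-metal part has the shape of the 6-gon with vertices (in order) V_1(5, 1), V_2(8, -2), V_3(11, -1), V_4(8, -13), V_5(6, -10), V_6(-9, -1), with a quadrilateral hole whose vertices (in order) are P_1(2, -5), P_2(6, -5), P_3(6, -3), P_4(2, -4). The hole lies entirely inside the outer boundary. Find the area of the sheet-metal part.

Outer boundary:
V_1→V_2: (5)(-2) − (8)(1) = -18
V_2→V_3: (8)(-1) − (11)(-2) = 14
V_3→V_4: (11)(-13) − (8)(-1) = -135
V_4→V_5: (8)(-10) − (6)(-13) = -2
V_5→V_6: (6)(-1) − (-9)(-10) = -96
V_6→V_1: (-9)(1) − (5)(-1) = -4
Σ = -241
Area = |Σ|/2 = 120.5.
Hole:
Apply Gauss's area formula: 2A = Σ (x_i·y_{i+1} − x_{i+1}·y_i), indices taken mod 4.
Cross-terms: 20, 12, -18, -2  ⇒  Σ = 12
Area = |Σ|/2 = 6.
Net area = 120.5 − 6 = 114.5.

114.5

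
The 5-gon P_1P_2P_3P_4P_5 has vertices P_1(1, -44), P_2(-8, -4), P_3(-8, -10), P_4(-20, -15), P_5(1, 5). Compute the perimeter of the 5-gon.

|P_1P_2| = √((-9)² + (40)²) = √1681 = 41
|P_2P_3| = √((0)² + (-6)²) = √36 = 6
|P_3P_4| = √((-12)² + (-5)²) = √169 = 13
|P_4P_5| = √((21)² + (20)²) = √841 = 29
|P_5P_1| = √((0)² + (-49)²) = √2401 = 49
Perimeter = 41 + 6 + 13 + 29 + 49 = 138.

138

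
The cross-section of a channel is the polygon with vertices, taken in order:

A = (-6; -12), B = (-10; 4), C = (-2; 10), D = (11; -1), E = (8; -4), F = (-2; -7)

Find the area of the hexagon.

231

Apply the surveyor's formula: 2A = Σ (x_i·y_{i+1} − x_{i+1}·y_i), indices taken mod 6.
Cross-terms: -144, -92, -108, -36, -64, -18  ⇒  Σ = -462
Area = |Σ|/2 = 231.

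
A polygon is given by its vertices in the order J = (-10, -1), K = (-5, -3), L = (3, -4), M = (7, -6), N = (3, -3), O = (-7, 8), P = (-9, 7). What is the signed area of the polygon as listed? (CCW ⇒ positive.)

83

Apply the shoelace (surveyor's) formula: 2A = Σ (x_i·y_{i+1} − x_{i+1}·y_i), indices taken mod 7.
J→K: (-10)(-3) − (-5)(-1) = 25
K→L: (-5)(-4) − (3)(-3) = 29
L→M: (3)(-6) − (7)(-4) = 10
M→N: (7)(-3) − (3)(-6) = -3
N→O: (3)(8) − (-7)(-3) = 3
O→P: (-7)(7) − (-9)(8) = 23
P→J: (-9)(-1) − (-10)(7) = 79
Σ = 166
Signed area = Σ/2 = 83 (positive ⇒ counter-clockwise traversal).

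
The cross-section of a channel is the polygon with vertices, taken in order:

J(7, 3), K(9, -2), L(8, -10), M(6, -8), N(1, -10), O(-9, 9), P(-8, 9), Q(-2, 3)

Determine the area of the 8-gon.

Apply Gauss's area formula: 2A = Σ (x_i·y_{i+1} − x_{i+1}·y_i), indices taken mod 8.
Σ = (-41) + (-74) + (-4) + (-52) + (-81) + (-9) + (-6) + (-27) = -294
Area = |Σ|/2 = 147.

147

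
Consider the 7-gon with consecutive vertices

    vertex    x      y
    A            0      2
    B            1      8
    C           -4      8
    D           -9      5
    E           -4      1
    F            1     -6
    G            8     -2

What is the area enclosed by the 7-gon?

Apply the shoelace formula: 2A = Σ (x_i·y_{i+1} − x_{i+1}·y_i), indices taken mod 7.
Σ = (-2) + (40) + (52) + (11) + (23) + (46) + (16) = 186
Area = |Σ|/2 = 93.

93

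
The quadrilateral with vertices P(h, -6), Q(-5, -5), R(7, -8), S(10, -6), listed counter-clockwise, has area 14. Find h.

5

The doubled signed area Σ (x_i y_{i+1} − x_{i+1} y_i) is linear in h.
With h=0 it equals 23; the coefficient of h is 1 (from the two edges through P).
So 1·h + 23 = 2·14 = 28 ⇒ h = 5.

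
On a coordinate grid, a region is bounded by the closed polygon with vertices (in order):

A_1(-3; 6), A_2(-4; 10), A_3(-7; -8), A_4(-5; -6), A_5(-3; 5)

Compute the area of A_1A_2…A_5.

26

Apply Gauss's area formula: 2A = Σ (x_i·y_{i+1} − x_{i+1}·y_i), indices taken mod 5.
Cross-terms: -6, 102, 2, -43, -3  ⇒  Σ = 52
Area = |Σ|/2 = 26.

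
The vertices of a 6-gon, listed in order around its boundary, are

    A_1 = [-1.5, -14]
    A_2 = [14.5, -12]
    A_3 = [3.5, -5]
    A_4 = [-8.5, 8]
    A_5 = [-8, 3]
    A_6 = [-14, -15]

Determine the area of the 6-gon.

275

Cross-terms: 221, -30.5, -14.5, 38.5, 162, 173.5  ⇒  Σ = 550
Area = |Σ|/2 = 275.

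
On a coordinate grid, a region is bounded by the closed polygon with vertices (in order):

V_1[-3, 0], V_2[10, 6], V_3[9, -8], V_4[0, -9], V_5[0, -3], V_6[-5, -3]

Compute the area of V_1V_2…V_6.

Apply the shoelace formula: 2A = Σ (x_i·y_{i+1} − x_{i+1}·y_i), indices taken mod 6.
V_1→V_2: (-3)(6) − (10)(0) = -18
V_2→V_3: (10)(-8) − (9)(6) = -134
V_3→V_4: (9)(-9) − (0)(-8) = -81
V_4→V_5: (0)(-3) − (0)(-9) = 0
V_5→V_6: (0)(-3) − (-5)(-3) = -15
V_6→V_1: (-5)(0) − (-3)(-3) = -9
Σ = -257
Area = |Σ|/2 = 128.5.

128.5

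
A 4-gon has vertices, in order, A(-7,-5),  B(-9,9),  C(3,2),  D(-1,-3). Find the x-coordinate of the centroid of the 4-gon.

Apply the shoelace (surveyor's) formula. First the cross-terms c_i = x_i·y_{i+1} − x_{i+1}·y_i:
  -108, -45, -7, -16  ⇒  2A = -176, A = -88.
Then Σ (x_i + x_{i+1})·c_i = 2112, so x̄ = 2112 / (6·(-88)) = -4.

-4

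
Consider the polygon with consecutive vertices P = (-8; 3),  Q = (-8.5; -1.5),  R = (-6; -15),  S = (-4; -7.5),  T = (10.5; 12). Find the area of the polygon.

Σ = (37.5) + (118.5) + (-15) + (30.75) + (127.5) = 299.25
Area = |Σ|/2 = 149.625.

149.625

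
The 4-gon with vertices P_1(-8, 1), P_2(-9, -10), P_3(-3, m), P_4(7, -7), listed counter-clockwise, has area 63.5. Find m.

-6

The doubled signed area Σ (x_i y_{i+1} − x_{i+1} y_i) is linear in m.
With m=0 it equals 31; the coefficient of m is -16 (from the two edges through P_3).
So -16·m + 31 = 2·63.5 = 127 ⇒ m = -6.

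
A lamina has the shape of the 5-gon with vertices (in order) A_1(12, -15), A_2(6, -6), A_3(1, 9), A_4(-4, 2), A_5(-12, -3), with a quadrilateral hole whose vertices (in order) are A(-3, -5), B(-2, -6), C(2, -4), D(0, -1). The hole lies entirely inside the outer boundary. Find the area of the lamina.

172.5

Outer boundary:
Apply the shoelace (surveyor's) formula: 2A = Σ (x_i·y_{i+1} − x_{i+1}·y_i), indices taken mod 5.
Σ = (18) + (60) + (38) + (36) + (216) = 368
Area = |Σ|/2 = 184.
Hole:
Apply the shoelace formula: 2A = Σ (x_i·y_{i+1} − x_{i+1}·y_i), indices taken mod 4.
Cross-terms: 8, 20, -2, -3  ⇒  Σ = 23
Area = |Σ|/2 = 11.5.
Net area = 184 − 11.5 = 172.5.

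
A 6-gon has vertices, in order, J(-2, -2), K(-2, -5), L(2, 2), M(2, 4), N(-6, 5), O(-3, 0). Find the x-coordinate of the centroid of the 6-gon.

-103/71

Apply the surveyor's formula. First the cross-terms c_i = x_i·y_{i+1} − x_{i+1}·y_i:
  6, 6, 4, 34, 15, 6  ⇒  2A = 71, A = 35.5.
Then Σ (x_i + x_{i+1})·c_i = -309, so x̄ = -309 / (6·35.5) = -103/71.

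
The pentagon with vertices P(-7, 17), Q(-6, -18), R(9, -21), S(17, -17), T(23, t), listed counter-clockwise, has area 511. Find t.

Write out the shoelace sum; only the two edges meeting at T involve t:
2·Area = [(17·t − 23·(-17)) + (23·17 − (-7)·t)] + 720
       = 24·t + 1502 = 1022
⇒ t = -20.

-20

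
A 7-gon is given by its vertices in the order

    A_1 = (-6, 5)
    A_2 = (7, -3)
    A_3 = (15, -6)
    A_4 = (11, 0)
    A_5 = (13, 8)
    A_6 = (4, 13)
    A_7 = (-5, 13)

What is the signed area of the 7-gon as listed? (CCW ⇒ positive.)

223.5

Apply the shoelace formula: 2A = Σ (x_i·y_{i+1} − x_{i+1}·y_i), indices taken mod 7.
Σ = (-17) + (3) + (66) + (88) + (137) + (117) + (53) = 447
Signed area = Σ/2 = 223.5 (positive ⇒ counter-clockwise traversal).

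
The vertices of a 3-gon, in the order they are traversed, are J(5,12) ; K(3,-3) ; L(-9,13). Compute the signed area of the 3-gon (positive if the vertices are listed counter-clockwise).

-106

Apply Gauss's area formula: 2A = Σ (x_i·y_{i+1} − x_{i+1}·y_i), indices taken mod 3.
Σ = (-51) + (12) + (-173) = -212
Signed area = Σ/2 = -106 (negative ⇒ clockwise traversal).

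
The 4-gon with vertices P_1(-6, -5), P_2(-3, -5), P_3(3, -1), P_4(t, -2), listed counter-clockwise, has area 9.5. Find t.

-1

The doubled signed area Σ (x_i y_{i+1} − x_{i+1} y_i) is linear in t.
With t=0 it equals 15; the coefficient of t is -4 (from the two edges through P_4).
So -4·t + 15 = 2·9.5 = 19 ⇒ t = -1.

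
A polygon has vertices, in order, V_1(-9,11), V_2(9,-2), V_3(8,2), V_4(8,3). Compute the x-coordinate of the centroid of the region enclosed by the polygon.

197/76

Apply Gauss's area formula. First the cross-terms c_i = x_i·y_{i+1} − x_{i+1}·y_i:
  -81, 34, 8, 115  ⇒  2A = 76, A = 38.
Then Σ (x_i + x_{i+1})·c_i = 591, so x̄ = 591 / (6·38) = 197/76.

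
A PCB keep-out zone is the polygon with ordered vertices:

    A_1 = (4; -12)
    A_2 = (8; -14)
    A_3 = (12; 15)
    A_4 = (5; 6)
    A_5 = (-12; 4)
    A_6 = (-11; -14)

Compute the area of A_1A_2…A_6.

408.5

Σ = (40) + (288) + (-3) + (92) + (212) + (188) = 817
Area = |Σ|/2 = 408.5.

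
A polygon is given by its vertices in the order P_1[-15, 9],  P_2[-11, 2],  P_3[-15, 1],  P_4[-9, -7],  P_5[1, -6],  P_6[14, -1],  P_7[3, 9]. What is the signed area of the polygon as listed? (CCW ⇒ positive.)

Apply the shoelace formula: 2A = Σ (x_i·y_{i+1} − x_{i+1}·y_i), indices taken mod 7.
Σ = (69) + (19) + (114) + (61) + (83) + (129) + (162) = 637
Signed area = Σ/2 = 318.5 (positive ⇒ counter-clockwise traversal).

318.5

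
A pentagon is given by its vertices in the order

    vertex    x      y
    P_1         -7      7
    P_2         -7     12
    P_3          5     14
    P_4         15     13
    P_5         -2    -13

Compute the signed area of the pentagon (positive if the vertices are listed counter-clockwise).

-306

Cross-terms: -35, -158, -145, -169, -105  ⇒  Σ = -612
Signed area = Σ/2 = -306 (negative ⇒ clockwise traversal).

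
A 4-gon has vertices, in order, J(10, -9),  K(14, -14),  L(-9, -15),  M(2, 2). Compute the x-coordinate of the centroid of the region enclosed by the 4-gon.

Apply the shoelace (surveyor's) formula. First the cross-terms c_i = x_i·y_{i+1} − x_{i+1}·y_i:
  -14, -336, 12, -38  ⇒  2A = -376, A = -188.
Then Σ (x_i + x_{i+1})·c_i = -2556, so x̄ = -2556 / (6·(-188)) = 213/94.

213/94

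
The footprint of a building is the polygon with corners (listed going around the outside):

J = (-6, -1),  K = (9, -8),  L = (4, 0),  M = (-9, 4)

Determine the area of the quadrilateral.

Σ = (57) + (32) + (16) + (33) = 138
Area = |Σ|/2 = 69.

69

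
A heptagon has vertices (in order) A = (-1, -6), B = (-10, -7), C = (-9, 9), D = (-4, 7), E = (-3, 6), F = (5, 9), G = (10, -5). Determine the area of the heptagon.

236.5

A→B: (-1)(-7) − (-10)(-6) = -53
B→C: (-10)(9) − (-9)(-7) = -153
C→D: (-9)(7) − (-4)(9) = -27
D→E: (-4)(6) − (-3)(7) = -3
E→F: (-3)(9) − (5)(6) = -57
F→G: (5)(-5) − (10)(9) = -115
G→A: (10)(-6) − (-1)(-5) = -65
Σ = -473
Area = |Σ|/2 = 236.5.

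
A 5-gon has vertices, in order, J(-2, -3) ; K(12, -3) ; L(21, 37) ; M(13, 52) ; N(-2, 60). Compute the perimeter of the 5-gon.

152

|JK| = √((14)² + (0)²) = √196 = 14
|KL| = √((9)² + (40)²) = √1681 = 41
|LM| = √((-8)² + (15)²) = √289 = 17
|MN| = √((-15)² + (8)²) = √289 = 17
|NJ| = √((0)² + (-63)²) = √3969 = 63
Perimeter = 14 + 41 + 17 + 17 + 63 = 152.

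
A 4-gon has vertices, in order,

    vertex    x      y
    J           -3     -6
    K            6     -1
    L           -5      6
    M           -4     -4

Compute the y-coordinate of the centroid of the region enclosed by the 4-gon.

Apply the shoelace (surveyor's) formula. First the cross-terms c_i = x_i·y_{i+1} − x_{i+1}·y_i:
  39, 31, 44, 12  ⇒  2A = 126, A = 63.
Then Σ (y_i + y_{i+1})·c_i = -150, so ȳ = -150 / (6·63) = -25/63.

-25/63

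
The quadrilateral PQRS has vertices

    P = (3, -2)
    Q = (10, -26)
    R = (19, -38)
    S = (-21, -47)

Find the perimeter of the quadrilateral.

132

|PQ| = √((7)² + (-24)²) = √625 = 25
|QR| = √((9)² + (-12)²) = √225 = 15
|RS| = √((-40)² + (-9)²) = √1681 = 41
|SP| = √((24)² + (45)²) = √2601 = 51
Perimeter = 25 + 15 + 41 + 51 = 132.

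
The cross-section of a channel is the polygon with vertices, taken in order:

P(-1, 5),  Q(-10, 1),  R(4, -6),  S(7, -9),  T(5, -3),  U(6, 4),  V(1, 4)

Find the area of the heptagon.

101

Σ = (49) + (56) + (6) + (24) + (38) + (20) + (9) = 202
Area = |Σ|/2 = 101.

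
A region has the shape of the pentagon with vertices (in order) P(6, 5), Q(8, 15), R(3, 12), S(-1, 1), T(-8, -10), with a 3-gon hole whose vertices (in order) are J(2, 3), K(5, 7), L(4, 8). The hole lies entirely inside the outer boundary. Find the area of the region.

Outer boundary:
P→Q: (6)(15) − (8)(5) = 50
Q→R: (8)(12) − (3)(15) = 51
R→S: (3)(1) − (-1)(12) = 15
S→T: (-1)(-10) − (-8)(1) = 18
T→P: (-8)(5) − (6)(-10) = 20
Σ = 154
Area = |Σ|/2 = 77.
Hole:
Apply Gauss's area formula: 2A = Σ (x_i·y_{i+1} − x_{i+1}·y_i), indices taken mod 3.
J→K: (2)(7) − (5)(3) = -1
K→L: (5)(8) − (4)(7) = 12
L→J: (4)(3) − (2)(8) = -4
Σ = 7
Area = |Σ|/2 = 3.5.
Net area = 77 − 3.5 = 73.5.

73.5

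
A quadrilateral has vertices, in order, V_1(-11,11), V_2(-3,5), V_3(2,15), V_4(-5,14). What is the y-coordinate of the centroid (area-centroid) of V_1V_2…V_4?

802/75

Apply the shoelace (surveyor's) formula. First the cross-terms c_i = x_i·y_{i+1} − x_{i+1}·y_i:
  -22, -55, 103, 99  ⇒  2A = 125, A = 62.5.
Then Σ (y_i + y_{i+1})·c_i = 4010, so ȳ = 4010 / (6·62.5) = 802/75.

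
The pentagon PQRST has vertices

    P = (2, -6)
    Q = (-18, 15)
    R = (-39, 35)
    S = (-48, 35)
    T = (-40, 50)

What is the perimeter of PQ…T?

154

|PQ| = √((-20)² + (21)²) = √841 = 29
|QR| = √((-21)² + (20)²) = √841 = 29
|RS| = √((-9)² + (0)²) = √81 = 9
|ST| = √((8)² + (15)²) = √289 = 17
|TP| = √((42)² + (-56)²) = √4900 = 70
Perimeter = 29 + 29 + 9 + 17 + 70 = 154.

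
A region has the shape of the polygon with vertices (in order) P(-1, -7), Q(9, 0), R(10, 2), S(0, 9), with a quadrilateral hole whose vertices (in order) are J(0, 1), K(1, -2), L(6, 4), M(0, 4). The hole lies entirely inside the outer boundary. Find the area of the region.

70.5

Outer boundary:
Σ = (63) + (18) + (90) + (9) = 180
Area = |Σ|/2 = 90.
Hole:
Apply the shoelace (surveyor's) formula: 2A = Σ (x_i·y_{i+1} − x_{i+1}·y_i), indices taken mod 4.
Σ = (-1) + (16) + (24) + (0) = 39
Area = |Σ|/2 = 19.5.
Net area = 90 − 19.5 = 70.5.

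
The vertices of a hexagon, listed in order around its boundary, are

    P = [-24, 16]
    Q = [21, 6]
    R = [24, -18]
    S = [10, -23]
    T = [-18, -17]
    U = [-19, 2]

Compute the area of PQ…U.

Σ = (-480) + (-522) + (-372) + (-584) + (-359) + (-256) = -2573
Area = |Σ|/2 = 1286.5.

1286.5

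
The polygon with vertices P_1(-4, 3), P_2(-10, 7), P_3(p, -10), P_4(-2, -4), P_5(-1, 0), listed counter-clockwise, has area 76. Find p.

Write out the shoelace sum; only the two edges meeting at P_3 involve p:
2·Area = [((-10)·(-10) − p·7) + (p·(-4) − (-2)·(-10))] + -5
       = -11·p + 75 = 152
⇒ p = -7.

-7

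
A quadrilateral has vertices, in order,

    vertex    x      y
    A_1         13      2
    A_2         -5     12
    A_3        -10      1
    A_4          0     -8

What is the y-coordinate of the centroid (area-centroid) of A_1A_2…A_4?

17/9

Apply the surveyor's formula. First the cross-terms c_i = x_i·y_{i+1} − x_{i+1}·y_i:
  166, 115, 80, 104  ⇒  2A = 465, A = 232.5.
Then Σ (y_i + y_{i+1})·c_i = 2635, so ȳ = 2635 / (6·232.5) = 17/9.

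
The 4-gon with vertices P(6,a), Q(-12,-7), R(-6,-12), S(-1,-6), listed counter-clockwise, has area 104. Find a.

8

The doubled signed area Σ (x_i y_{i+1} − x_{i+1} y_i) is linear in a.
With a=0 it equals 120; the coefficient of a is 11 (from the two edges through P).
So 11·a + 120 = 2·104 = 208 ⇒ a = 8.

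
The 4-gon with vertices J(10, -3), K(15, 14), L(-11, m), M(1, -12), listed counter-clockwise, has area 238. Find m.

-8

Write out the shoelace sum; only the two edges meeting at L involve m:
2·Area = [(15·m − (-11)·14) + ((-11)·(-12) − 1·m)] + 302
       = 14·m + 588 = 476
⇒ m = -8.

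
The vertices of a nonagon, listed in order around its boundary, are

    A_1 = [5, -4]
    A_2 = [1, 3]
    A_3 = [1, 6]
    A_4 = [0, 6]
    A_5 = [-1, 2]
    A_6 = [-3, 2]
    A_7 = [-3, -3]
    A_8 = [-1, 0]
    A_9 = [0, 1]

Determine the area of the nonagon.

Σ = (19) + (3) + (6) + (6) + (4) + (15) + (-3) + (-1) + (-5) = 44
Area = |Σ|/2 = 22.

22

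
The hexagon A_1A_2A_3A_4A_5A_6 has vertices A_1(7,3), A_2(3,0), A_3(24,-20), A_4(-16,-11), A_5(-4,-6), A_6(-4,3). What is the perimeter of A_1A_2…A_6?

|A_1A_2| = √((-4)² + (-3)²) = √25 = 5
|A_2A_3| = √((21)² + (-20)²) = √841 = 29
|A_3A_4| = √((-40)² + (9)²) = √1681 = 41
|A_4A_5| = √((12)² + (5)²) = √169 = 13
|A_5A_6| = √((0)² + (9)²) = √81 = 9
|A_6A_1| = √((11)² + (0)²) = √121 = 11
Perimeter = 5 + 29 + 41 + 13 + 9 + 11 = 108.

108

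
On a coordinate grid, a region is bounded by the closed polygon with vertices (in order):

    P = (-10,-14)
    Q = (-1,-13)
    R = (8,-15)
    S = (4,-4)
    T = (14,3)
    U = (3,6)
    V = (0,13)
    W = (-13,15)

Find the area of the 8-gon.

473

Apply the shoelace (surveyor's) formula: 2A = Σ (x_i·y_{i+1} − x_{i+1}·y_i), indices taken mod 8.
P→Q: (-10)(-13) − (-1)(-14) = 116
Q→R: (-1)(-15) − (8)(-13) = 119
R→S: (8)(-4) − (4)(-15) = 28
S→T: (4)(3) − (14)(-4) = 68
T→U: (14)(6) − (3)(3) = 75
U→V: (3)(13) − (0)(6) = 39
V→W: (0)(15) − (-13)(13) = 169
W→P: (-13)(-14) − (-10)(15) = 332
Σ = 946
Area = |Σ|/2 = 473.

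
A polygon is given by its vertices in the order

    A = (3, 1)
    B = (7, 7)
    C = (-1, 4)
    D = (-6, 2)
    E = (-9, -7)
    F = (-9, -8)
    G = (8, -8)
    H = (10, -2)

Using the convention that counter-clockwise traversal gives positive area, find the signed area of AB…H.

Σ = (14) + (35) + (22) + (60) + (9) + (136) + (64) + (16) = 356
Signed area = Σ/2 = 178 (positive ⇒ counter-clockwise traversal).

178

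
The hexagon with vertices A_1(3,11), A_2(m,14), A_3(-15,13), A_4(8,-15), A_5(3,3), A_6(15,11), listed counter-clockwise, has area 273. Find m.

The doubled signed area Σ (x_i y_{i+1} − x_{i+1} y_i) is linear in m.
With m=0 it equals 562; the coefficient of m is 2 (from the two edges through A_2).
So 2·m + 562 = 2·273 = 546 ⇒ m = -8.

-8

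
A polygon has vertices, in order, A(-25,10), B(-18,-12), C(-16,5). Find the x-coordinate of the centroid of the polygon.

-59/3

Apply the shoelace (surveyor's) formula. First the cross-terms c_i = x_i·y_{i+1} − x_{i+1}·y_i:
  480, -282, -35  ⇒  2A = 163, A = 81.5.
Then Σ (x_i + x_{i+1})·c_i = -9617, so x̄ = -9617 / (6·81.5) = -59/3.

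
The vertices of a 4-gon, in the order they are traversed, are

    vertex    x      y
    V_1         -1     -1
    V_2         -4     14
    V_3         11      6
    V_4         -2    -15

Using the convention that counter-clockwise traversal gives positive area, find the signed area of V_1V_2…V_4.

-181

Apply the shoelace (surveyor's) formula: 2A = Σ (x_i·y_{i+1} − x_{i+1}·y_i), indices taken mod 4.
Cross-terms: -18, -178, -153, -13  ⇒  Σ = -362
Signed area = Σ/2 = -181 (negative ⇒ clockwise traversal).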